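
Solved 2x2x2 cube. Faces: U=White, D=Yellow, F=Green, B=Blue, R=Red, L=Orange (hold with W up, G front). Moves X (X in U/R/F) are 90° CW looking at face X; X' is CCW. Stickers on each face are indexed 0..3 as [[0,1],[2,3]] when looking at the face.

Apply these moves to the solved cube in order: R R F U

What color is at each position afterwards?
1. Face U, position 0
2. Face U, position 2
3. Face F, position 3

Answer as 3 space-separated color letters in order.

Answer: O O B

Derivation:
After move 1 (R): R=RRRR U=WGWG F=GYGY D=YBYB B=WBWB
After move 2 (R): R=RRRR U=WYWY F=GBGB D=YWYW B=GBGB
After move 3 (F): F=GGBB U=WYOO R=WRYR D=RRYW L=OYOW
After move 4 (U): U=OWOY F=WRBB R=GBYR B=OYGB L=GGOW
Query 1: U[0] = O
Query 2: U[2] = O
Query 3: F[3] = B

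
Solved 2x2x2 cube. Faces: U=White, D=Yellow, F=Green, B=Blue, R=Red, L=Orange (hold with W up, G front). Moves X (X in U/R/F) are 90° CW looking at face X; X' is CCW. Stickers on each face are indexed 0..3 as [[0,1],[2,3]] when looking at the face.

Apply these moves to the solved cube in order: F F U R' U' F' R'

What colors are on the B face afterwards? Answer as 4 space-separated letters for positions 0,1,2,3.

Answer: G R R B

Derivation:
After move 1 (F): F=GGGG U=WWOO R=WRWR D=RRYY L=OYOY
After move 2 (F): F=GGGG U=WWYY R=OROR D=WWYY L=OROR
After move 3 (U): U=YWYW F=ORGG R=BBOR B=ORBB L=GGOR
After move 4 (R'): R=BRBO U=YBYO F=OWGW D=WRYG B=YRWB
After move 5 (U'): U=BOYY F=GGGW R=OWBO B=BRWB L=YROR
After move 6 (F'): F=GWGG U=BOOB R=RWWO D=RRYG L=YYOY
After move 7 (R'): R=WORW U=BWOB F=GOGB D=RWYG B=GRRB
Query: B face = GRRB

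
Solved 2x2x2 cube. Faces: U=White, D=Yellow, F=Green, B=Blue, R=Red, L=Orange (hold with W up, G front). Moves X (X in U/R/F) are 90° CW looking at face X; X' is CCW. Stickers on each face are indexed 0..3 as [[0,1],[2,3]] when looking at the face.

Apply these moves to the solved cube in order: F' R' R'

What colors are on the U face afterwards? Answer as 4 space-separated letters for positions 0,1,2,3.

Answer: W O R Y

Derivation:
After move 1 (F'): F=GGGG U=WWRR R=YRYR D=OOYY L=OWOW
After move 2 (R'): R=RRYY U=WBRB F=GWGR D=OGYG B=YBOB
After move 3 (R'): R=RYRY U=WORY F=GBGB D=OWYR B=GBGB
Query: U face = WORY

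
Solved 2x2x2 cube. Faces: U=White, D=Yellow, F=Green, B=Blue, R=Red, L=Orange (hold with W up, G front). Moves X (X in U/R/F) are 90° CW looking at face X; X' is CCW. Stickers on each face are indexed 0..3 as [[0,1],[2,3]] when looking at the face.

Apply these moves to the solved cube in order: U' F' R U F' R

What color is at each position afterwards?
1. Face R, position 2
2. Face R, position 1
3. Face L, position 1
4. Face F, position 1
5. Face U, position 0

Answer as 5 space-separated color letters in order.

After move 1 (U'): U=WWWW F=OOGG R=GGRR B=RRBB L=BBOO
After move 2 (F'): F=OGOG U=WWGR R=YGYR D=BOYY L=BWOW
After move 3 (R): R=YYRG U=WGGG F=OOOY D=BBYR B=RRWB
After move 4 (U): U=GWGG F=YYOY R=RRRG B=BWWB L=OOOW
After move 5 (F'): F=YYYO U=GWRR R=BRBG D=OWYR L=OGOG
After move 6 (R): R=BBGR U=GYRO F=YWYR D=OWYB B=RWWB
Query 1: R[2] = G
Query 2: R[1] = B
Query 3: L[1] = G
Query 4: F[1] = W
Query 5: U[0] = G

Answer: G B G W G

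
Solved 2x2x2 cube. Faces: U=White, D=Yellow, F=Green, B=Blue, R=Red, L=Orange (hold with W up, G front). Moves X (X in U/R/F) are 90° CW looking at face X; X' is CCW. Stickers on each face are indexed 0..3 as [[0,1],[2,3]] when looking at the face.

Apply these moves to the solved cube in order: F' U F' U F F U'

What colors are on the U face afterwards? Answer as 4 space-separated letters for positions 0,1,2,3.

Answer: R G B W

Derivation:
After move 1 (F'): F=GGGG U=WWRR R=YRYR D=OOYY L=OWOW
After move 2 (U): U=RWRW F=YRGG R=BBYR B=OWBB L=GGOW
After move 3 (F'): F=RGYG U=RWBY R=OBOR D=GWYY L=GWOR
After move 4 (U): U=BRYW F=OBYG R=OWOR B=GWBB L=RGOR
After move 5 (F): F=YOGB U=BRRG R=YWWR D=OOYY L=RGOW
After move 6 (F): F=GYBO U=BRWG R=RWGR D=WYYY L=ROOO
After move 7 (U'): U=RGBW F=ROBO R=GYGR B=RWBB L=GWOO
Query: U face = RGBW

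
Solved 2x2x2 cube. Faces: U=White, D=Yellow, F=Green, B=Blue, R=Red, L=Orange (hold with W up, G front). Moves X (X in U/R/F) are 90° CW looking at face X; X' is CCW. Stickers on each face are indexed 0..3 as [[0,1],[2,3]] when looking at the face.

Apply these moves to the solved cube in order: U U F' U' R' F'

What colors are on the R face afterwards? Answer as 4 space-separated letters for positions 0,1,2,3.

Answer: W R R Y

Derivation:
After move 1 (U): U=WWWW F=RRGG R=BBRR B=OOBB L=GGOO
After move 2 (U): U=WWWW F=BBGG R=OORR B=GGBB L=RROO
After move 3 (F'): F=BGBG U=WWOR R=YOYR D=ROYY L=RWOW
After move 4 (U'): U=WRWO F=RWBG R=BGYR B=YOBB L=GGOW
After move 5 (R'): R=GRBY U=WBWY F=RRBO D=RWYG B=YOOB
After move 6 (F'): F=RORB U=WBGB R=WRRY D=GWYG L=GYOW
Query: R face = WRRY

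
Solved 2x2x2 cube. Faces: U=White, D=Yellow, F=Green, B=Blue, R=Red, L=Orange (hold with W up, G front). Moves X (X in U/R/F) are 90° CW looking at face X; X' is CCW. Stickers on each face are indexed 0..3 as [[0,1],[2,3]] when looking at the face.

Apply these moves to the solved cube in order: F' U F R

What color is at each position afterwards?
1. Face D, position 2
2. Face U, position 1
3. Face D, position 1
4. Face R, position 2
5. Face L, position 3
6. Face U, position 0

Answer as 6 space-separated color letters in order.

Answer: Y Y B R O R

Derivation:
After move 1 (F'): F=GGGG U=WWRR R=YRYR D=OOYY L=OWOW
After move 2 (U): U=RWRW F=YRGG R=BBYR B=OWBB L=GGOW
After move 3 (F): F=GYGR U=RWWG R=RBWR D=YBYY L=GOOO
After move 4 (R): R=WRRB U=RYWR F=GBGY D=YBYO B=GWWB
Query 1: D[2] = Y
Query 2: U[1] = Y
Query 3: D[1] = B
Query 4: R[2] = R
Query 5: L[3] = O
Query 6: U[0] = R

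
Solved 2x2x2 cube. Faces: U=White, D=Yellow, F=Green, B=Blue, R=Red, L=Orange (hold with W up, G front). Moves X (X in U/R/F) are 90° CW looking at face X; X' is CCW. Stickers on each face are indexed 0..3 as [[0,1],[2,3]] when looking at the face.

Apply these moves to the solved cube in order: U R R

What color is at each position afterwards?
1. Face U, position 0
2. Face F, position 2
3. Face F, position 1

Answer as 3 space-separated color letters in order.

After move 1 (U): U=WWWW F=RRGG R=BBRR B=OOBB L=GGOO
After move 2 (R): R=RBRB U=WRWG F=RYGY D=YBYO B=WOWB
After move 3 (R): R=RRBB U=WYWY F=RBGO D=YWYW B=GORB
Query 1: U[0] = W
Query 2: F[2] = G
Query 3: F[1] = B

Answer: W G B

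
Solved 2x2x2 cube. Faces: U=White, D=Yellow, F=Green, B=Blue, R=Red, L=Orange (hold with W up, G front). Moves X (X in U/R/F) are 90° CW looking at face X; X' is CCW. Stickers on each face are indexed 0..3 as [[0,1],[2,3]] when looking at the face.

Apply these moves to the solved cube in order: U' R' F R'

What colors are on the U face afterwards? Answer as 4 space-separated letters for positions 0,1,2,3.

After move 1 (U'): U=WWWW F=OOGG R=GGRR B=RRBB L=BBOO
After move 2 (R'): R=GRGR U=WBWR F=OWGW D=YOYG B=YRYB
After move 3 (F): F=GOWW U=WBOB R=WRRR D=GGYG L=BYOO
After move 4 (R'): R=RRWR U=WYOY F=GBWB D=GOYW B=GRGB
Query: U face = WYOY

Answer: W Y O Y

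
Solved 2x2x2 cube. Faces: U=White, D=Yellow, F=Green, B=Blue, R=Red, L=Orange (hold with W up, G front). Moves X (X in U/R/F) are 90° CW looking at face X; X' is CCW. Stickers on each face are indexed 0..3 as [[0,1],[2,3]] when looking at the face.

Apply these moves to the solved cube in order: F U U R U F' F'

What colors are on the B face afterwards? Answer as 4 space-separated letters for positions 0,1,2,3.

After move 1 (F): F=GGGG U=WWOO R=WRWR D=RRYY L=OYOY
After move 2 (U): U=OWOW F=WRGG R=BBWR B=OYBB L=GGOY
After move 3 (U): U=OOWW F=BBGG R=OYWR B=GGBB L=WROY
After move 4 (R): R=WORY U=OBWG F=BRGY D=RBYG B=WGOB
After move 5 (U): U=WOGB F=WOGY R=WGRY B=WROB L=BROY
After move 6 (F'): F=OYWG U=WOWR R=BGRY D=RYYG L=BBOG
After move 7 (F'): F=YGOW U=WOBR R=YGRY D=BGYG L=BROW
Query: B face = WROB

Answer: W R O B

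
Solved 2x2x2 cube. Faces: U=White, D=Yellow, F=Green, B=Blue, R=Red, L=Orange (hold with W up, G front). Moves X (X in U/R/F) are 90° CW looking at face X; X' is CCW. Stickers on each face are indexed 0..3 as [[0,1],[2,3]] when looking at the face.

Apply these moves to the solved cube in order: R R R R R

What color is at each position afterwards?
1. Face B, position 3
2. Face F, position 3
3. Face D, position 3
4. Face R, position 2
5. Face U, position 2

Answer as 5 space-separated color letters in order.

After move 1 (R): R=RRRR U=WGWG F=GYGY D=YBYB B=WBWB
After move 2 (R): R=RRRR U=WYWY F=GBGB D=YWYW B=GBGB
After move 3 (R): R=RRRR U=WBWB F=GWGW D=YGYG B=YBYB
After move 4 (R): R=RRRR U=WWWW F=GGGG D=YYYY B=BBBB
After move 5 (R): R=RRRR U=WGWG F=GYGY D=YBYB B=WBWB
Query 1: B[3] = B
Query 2: F[3] = Y
Query 3: D[3] = B
Query 4: R[2] = R
Query 5: U[2] = W

Answer: B Y B R W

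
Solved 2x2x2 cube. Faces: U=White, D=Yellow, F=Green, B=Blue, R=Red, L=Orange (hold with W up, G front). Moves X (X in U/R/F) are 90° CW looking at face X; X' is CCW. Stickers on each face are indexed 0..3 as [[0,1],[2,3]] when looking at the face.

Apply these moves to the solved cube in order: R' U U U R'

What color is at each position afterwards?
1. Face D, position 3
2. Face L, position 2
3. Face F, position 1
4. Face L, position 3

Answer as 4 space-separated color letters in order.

After move 1 (R'): R=RRRR U=WBWB F=GWGW D=YGYG B=YBYB
After move 2 (U): U=WWBB F=RRGW R=YBRR B=OOYB L=GWOO
After move 3 (U): U=BWBW F=YBGW R=OORR B=GWYB L=RROO
After move 4 (U): U=BBWW F=OOGW R=GWRR B=RRYB L=YBOO
After move 5 (R'): R=WRGR U=BYWR F=OBGW D=YOYW B=GRGB
Query 1: D[3] = W
Query 2: L[2] = O
Query 3: F[1] = B
Query 4: L[3] = O

Answer: W O B O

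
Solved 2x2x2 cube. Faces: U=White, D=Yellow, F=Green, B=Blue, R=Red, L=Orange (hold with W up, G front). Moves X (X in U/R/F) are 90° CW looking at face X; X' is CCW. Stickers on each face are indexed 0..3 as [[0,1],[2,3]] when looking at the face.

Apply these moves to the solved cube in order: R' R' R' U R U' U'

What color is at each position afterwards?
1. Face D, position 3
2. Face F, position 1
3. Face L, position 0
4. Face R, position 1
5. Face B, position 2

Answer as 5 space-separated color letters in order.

After move 1 (R'): R=RRRR U=WBWB F=GWGW D=YGYG B=YBYB
After move 2 (R'): R=RRRR U=WYWY F=GBGB D=YWYW B=GBGB
After move 3 (R'): R=RRRR U=WGWG F=GYGY D=YBYB B=WBWB
After move 4 (U): U=WWGG F=RRGY R=WBRR B=OOWB L=GYOO
After move 5 (R): R=RWRB U=WRGY F=RBGB D=YWYO B=GOWB
After move 6 (U'): U=RYWG F=GYGB R=RBRB B=RWWB L=GOOO
After move 7 (U'): U=YGRW F=GOGB R=GYRB B=RBWB L=RWOO
Query 1: D[3] = O
Query 2: F[1] = O
Query 3: L[0] = R
Query 4: R[1] = Y
Query 5: B[2] = W

Answer: O O R Y W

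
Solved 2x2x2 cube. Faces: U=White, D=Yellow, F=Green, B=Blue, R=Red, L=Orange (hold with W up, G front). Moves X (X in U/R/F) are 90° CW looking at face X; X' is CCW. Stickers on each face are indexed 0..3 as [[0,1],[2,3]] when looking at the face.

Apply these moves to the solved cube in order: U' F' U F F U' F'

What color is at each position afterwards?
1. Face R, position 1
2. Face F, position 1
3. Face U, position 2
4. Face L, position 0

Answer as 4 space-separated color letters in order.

Answer: O Y G B

Derivation:
After move 1 (U'): U=WWWW F=OOGG R=GGRR B=RRBB L=BBOO
After move 2 (F'): F=OGOG U=WWGR R=YGYR D=BOYY L=BWOW
After move 3 (U): U=GWRW F=YGOG R=RRYR B=BWBB L=OGOW
After move 4 (F): F=OYGG U=GWWG R=RRWR D=YRYY L=OBOO
After move 5 (F): F=GOGY U=GWOB R=WRGR D=WRYY L=OYOR
After move 6 (U'): U=WBGO F=OYGY R=GOGR B=WRBB L=BWOR
After move 7 (F'): F=YYOG U=WBGG R=ROWR D=WRYY L=BOOG
Query 1: R[1] = O
Query 2: F[1] = Y
Query 3: U[2] = G
Query 4: L[0] = B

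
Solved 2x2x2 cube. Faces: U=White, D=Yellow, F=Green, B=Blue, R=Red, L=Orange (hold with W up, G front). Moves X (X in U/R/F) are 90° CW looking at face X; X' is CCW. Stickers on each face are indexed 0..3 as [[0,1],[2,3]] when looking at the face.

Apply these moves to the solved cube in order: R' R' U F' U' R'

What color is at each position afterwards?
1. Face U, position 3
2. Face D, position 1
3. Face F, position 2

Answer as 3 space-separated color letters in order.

Answer: W Y R

Derivation:
After move 1 (R'): R=RRRR U=WBWB F=GWGW D=YGYG B=YBYB
After move 2 (R'): R=RRRR U=WYWY F=GBGB D=YWYW B=GBGB
After move 3 (U): U=WWYY F=RRGB R=GBRR B=OOGB L=GBOO
After move 4 (F'): F=RBRG U=WWGR R=WBYR D=BOYW L=GYOY
After move 5 (U'): U=WRWG F=GYRG R=RBYR B=WBGB L=OOOY
After move 6 (R'): R=BRRY U=WGWW F=GRRG D=BYYG B=WBOB
Query 1: U[3] = W
Query 2: D[1] = Y
Query 3: F[2] = R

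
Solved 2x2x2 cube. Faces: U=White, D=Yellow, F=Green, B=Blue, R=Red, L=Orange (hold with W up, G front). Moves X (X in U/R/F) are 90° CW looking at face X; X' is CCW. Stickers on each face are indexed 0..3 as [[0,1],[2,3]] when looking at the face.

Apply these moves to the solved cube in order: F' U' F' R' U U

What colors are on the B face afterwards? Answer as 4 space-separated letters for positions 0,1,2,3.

Answer: W R W B

Derivation:
After move 1 (F'): F=GGGG U=WWRR R=YRYR D=OOYY L=OWOW
After move 2 (U'): U=WRWR F=OWGG R=GGYR B=YRBB L=BBOW
After move 3 (F'): F=WGOG U=WRGY R=OGOR D=BWYY L=BROW
After move 4 (R'): R=GROO U=WBGY F=WROY D=BGYG B=YRWB
After move 5 (U): U=GWYB F=GROY R=YROO B=BRWB L=WROW
After move 6 (U): U=YGBW F=YROY R=BROO B=WRWB L=GROW
Query: B face = WRWB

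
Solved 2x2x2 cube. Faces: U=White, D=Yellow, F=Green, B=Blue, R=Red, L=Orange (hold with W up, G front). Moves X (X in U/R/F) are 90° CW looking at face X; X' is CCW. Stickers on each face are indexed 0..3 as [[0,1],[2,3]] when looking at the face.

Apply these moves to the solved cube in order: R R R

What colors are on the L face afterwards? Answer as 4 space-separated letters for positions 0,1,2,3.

After move 1 (R): R=RRRR U=WGWG F=GYGY D=YBYB B=WBWB
After move 2 (R): R=RRRR U=WYWY F=GBGB D=YWYW B=GBGB
After move 3 (R): R=RRRR U=WBWB F=GWGW D=YGYG B=YBYB
Query: L face = OOOO

Answer: O O O O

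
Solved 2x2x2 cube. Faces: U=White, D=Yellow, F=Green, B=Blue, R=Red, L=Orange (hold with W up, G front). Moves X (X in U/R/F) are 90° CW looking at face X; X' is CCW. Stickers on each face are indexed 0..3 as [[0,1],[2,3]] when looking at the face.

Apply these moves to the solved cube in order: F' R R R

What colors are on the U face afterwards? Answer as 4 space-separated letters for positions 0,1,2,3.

Answer: W B R B

Derivation:
After move 1 (F'): F=GGGG U=WWRR R=YRYR D=OOYY L=OWOW
After move 2 (R): R=YYRR U=WGRG F=GOGY D=OBYB B=RBWB
After move 3 (R): R=RYRY U=WORY F=GBGB D=OWYR B=GBGB
After move 4 (R): R=RRYY U=WBRB F=GWGR D=OGYG B=YBOB
Query: U face = WBRB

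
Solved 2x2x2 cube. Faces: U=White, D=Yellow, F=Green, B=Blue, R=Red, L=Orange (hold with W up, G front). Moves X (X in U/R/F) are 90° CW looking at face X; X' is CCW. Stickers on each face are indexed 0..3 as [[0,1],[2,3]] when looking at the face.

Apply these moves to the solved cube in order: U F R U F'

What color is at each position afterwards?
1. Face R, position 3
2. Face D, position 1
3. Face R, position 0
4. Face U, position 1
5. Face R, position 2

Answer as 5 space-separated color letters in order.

Answer: B Y B W R

Derivation:
After move 1 (U): U=WWWW F=RRGG R=BBRR B=OOBB L=GGOO
After move 2 (F): F=GRGR U=WWOG R=WBWR D=RBYY L=GYOY
After move 3 (R): R=WWRB U=WROR F=GBGY D=RBYO B=GOWB
After move 4 (U): U=OWRR F=WWGY R=GORB B=GYWB L=GBOY
After move 5 (F'): F=WYWG U=OWGR R=BORB D=BYYO L=GROR
Query 1: R[3] = B
Query 2: D[1] = Y
Query 3: R[0] = B
Query 4: U[1] = W
Query 5: R[2] = R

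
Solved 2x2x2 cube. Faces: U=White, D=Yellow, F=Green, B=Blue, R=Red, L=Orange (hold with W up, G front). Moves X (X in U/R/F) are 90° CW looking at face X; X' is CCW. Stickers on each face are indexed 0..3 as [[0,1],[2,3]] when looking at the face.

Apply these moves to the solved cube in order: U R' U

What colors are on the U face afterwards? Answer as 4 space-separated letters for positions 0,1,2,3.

Answer: W W O B

Derivation:
After move 1 (U): U=WWWW F=RRGG R=BBRR B=OOBB L=GGOO
After move 2 (R'): R=BRBR U=WBWO F=RWGW D=YRYG B=YOYB
After move 3 (U): U=WWOB F=BRGW R=YOBR B=GGYB L=RWOO
Query: U face = WWOB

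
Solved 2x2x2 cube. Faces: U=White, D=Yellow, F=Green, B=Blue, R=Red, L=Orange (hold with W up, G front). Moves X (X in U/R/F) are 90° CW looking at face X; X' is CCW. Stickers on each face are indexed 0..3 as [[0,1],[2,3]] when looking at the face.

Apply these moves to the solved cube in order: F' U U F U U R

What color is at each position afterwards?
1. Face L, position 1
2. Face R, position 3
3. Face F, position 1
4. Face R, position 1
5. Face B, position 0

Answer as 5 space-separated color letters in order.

Answer: W O O Y R

Derivation:
After move 1 (F'): F=GGGG U=WWRR R=YRYR D=OOYY L=OWOW
After move 2 (U): U=RWRW F=YRGG R=BBYR B=OWBB L=GGOW
After move 3 (U): U=RRWW F=BBGG R=OWYR B=GGBB L=YROW
After move 4 (F): F=GBGB U=RRWR R=WWWR D=YOYY L=YOOO
After move 5 (U): U=WRRR F=WWGB R=GGWR B=YOBB L=GBOO
After move 6 (U): U=RWRR F=GGGB R=YOWR B=GBBB L=WWOO
After move 7 (R): R=WYRO U=RGRB F=GOGY D=YBYG B=RBWB
Query 1: L[1] = W
Query 2: R[3] = O
Query 3: F[1] = O
Query 4: R[1] = Y
Query 5: B[0] = R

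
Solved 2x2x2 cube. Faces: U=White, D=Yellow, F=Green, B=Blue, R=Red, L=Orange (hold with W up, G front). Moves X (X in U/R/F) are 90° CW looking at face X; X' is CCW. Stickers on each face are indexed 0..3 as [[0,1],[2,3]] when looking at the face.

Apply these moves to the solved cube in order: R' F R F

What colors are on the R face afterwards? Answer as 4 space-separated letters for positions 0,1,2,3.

Answer: O W W R

Derivation:
After move 1 (R'): R=RRRR U=WBWB F=GWGW D=YGYG B=YBYB
After move 2 (F): F=GGWW U=WBOO R=WRBR D=RRYG L=OYOG
After move 3 (R): R=BWRR U=WGOW F=GRWG D=RYYY B=OBBB
After move 4 (F): F=WGGR U=WGGY R=OWWR D=RBYY L=OROY
Query: R face = OWWR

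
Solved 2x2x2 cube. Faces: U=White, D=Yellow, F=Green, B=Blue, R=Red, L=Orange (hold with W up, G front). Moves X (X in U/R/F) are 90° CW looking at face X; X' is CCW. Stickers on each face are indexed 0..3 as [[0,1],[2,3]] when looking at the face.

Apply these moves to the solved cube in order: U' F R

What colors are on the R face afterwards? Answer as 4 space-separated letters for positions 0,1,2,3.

Answer: W W R G

Derivation:
After move 1 (U'): U=WWWW F=OOGG R=GGRR B=RRBB L=BBOO
After move 2 (F): F=GOGO U=WWOB R=WGWR D=RGYY L=BYOY
After move 3 (R): R=WWRG U=WOOO F=GGGY D=RBYR B=BRWB
Query: R face = WWRG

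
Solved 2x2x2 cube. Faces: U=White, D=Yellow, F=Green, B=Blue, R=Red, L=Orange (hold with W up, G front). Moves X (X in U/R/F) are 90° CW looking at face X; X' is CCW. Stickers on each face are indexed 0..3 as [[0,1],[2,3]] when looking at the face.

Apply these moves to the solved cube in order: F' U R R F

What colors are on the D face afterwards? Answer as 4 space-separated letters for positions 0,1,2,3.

Answer: B R Y W

Derivation:
After move 1 (F'): F=GGGG U=WWRR R=YRYR D=OOYY L=OWOW
After move 2 (U): U=RWRW F=YRGG R=BBYR B=OWBB L=GGOW
After move 3 (R): R=YBRB U=RRRG F=YOGY D=OBYO B=WWWB
After move 4 (R): R=RYBB U=RORY F=YBGO D=OWYW B=GWRB
After move 5 (F): F=GYOB U=ROWG R=RYYB D=BRYW L=GOOW
Query: D face = BRYW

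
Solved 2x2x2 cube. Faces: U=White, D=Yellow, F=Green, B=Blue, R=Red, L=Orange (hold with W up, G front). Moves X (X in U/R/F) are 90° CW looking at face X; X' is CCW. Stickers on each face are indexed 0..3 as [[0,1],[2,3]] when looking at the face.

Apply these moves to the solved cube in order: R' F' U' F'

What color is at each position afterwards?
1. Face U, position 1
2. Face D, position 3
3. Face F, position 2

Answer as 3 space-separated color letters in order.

After move 1 (R'): R=RRRR U=WBWB F=GWGW D=YGYG B=YBYB
After move 2 (F'): F=WWGG U=WBRR R=GRYR D=OOYG L=OBOW
After move 3 (U'): U=BRWR F=OBGG R=WWYR B=GRYB L=YBOW
After move 4 (F'): F=BGOG U=BRWY R=OWOR D=BWYG L=YROW
Query 1: U[1] = R
Query 2: D[3] = G
Query 3: F[2] = O

Answer: R G O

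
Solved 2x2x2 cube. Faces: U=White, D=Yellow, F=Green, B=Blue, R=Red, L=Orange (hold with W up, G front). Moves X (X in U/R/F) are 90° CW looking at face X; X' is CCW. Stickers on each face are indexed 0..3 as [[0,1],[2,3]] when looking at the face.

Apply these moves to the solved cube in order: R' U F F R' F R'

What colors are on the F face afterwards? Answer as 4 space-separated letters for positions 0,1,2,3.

After move 1 (R'): R=RRRR U=WBWB F=GWGW D=YGYG B=YBYB
After move 2 (U): U=WWBB F=RRGW R=YBRR B=OOYB L=GWOO
After move 3 (F): F=GRWR U=WWOW R=BBBR D=RYYG L=GYOG
After move 4 (F): F=WGRR U=WWGY R=OBWR D=BBYG L=GROY
After move 5 (R'): R=BROW U=WYGO F=WWRY D=BGYR B=GOBB
After move 6 (F): F=RWYW U=WYYR R=GROW D=OBYR L=GBOG
After move 7 (R'): R=RWGO U=WBYG F=RYYR D=OWYW B=ROBB
Query: F face = RYYR

Answer: R Y Y R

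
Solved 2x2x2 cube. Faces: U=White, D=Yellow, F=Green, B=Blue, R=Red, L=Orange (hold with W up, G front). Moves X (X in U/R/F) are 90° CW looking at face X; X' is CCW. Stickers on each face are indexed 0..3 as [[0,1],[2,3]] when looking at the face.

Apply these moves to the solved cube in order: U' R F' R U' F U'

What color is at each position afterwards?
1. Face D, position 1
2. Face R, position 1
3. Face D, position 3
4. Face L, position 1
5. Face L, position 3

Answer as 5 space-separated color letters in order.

Answer: Y B W B W

Derivation:
After move 1 (U'): U=WWWW F=OOGG R=GGRR B=RRBB L=BBOO
After move 2 (R): R=RGRG U=WOWG F=OYGY D=YBYR B=WRWB
After move 3 (F'): F=YYOG U=WORR R=BGYG D=BOYR L=BGOW
After move 4 (R): R=YBGG U=WYRG F=YOOR D=BWYW B=RROB
After move 5 (U'): U=YGWR F=BGOR R=YOGG B=YBOB L=RROW
After move 6 (F): F=OBRG U=YGWR R=WORG D=GYYW L=RBOW
After move 7 (U'): U=GRYW F=RBRG R=OBRG B=WOOB L=YBOW
Query 1: D[1] = Y
Query 2: R[1] = B
Query 3: D[3] = W
Query 4: L[1] = B
Query 5: L[3] = W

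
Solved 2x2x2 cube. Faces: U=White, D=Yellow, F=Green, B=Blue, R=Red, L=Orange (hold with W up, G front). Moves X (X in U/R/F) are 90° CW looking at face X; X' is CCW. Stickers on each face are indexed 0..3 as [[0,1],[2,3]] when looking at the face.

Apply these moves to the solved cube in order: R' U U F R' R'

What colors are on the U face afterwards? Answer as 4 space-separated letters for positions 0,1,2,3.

After move 1 (R'): R=RRRR U=WBWB F=GWGW D=YGYG B=YBYB
After move 2 (U): U=WWBB F=RRGW R=YBRR B=OOYB L=GWOO
After move 3 (U): U=BWBW F=YBGW R=OORR B=GWYB L=RROO
After move 4 (F): F=GYWB U=BWOR R=BOWR D=ROYG L=RYOG
After move 5 (R'): R=ORBW U=BYOG F=GWWR D=RYYB B=GWOB
After move 6 (R'): R=RWOB U=BOOG F=GYWG D=RWYR B=BWYB
Query: U face = BOOG

Answer: B O O G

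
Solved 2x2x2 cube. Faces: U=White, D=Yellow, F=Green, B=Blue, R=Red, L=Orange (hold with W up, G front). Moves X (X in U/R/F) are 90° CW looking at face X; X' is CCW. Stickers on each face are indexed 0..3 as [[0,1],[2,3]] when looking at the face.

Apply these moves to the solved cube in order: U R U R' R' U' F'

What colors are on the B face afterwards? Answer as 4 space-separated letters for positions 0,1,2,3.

After move 1 (U): U=WWWW F=RRGG R=BBRR B=OOBB L=GGOO
After move 2 (R): R=RBRB U=WRWG F=RYGY D=YBYO B=WOWB
After move 3 (U): U=WWGR F=RBGY R=WORB B=GGWB L=RYOO
After move 4 (R'): R=OBWR U=WWGG F=RWGR D=YBYY B=OGBB
After move 5 (R'): R=BROW U=WBGO F=RWGG D=YWYR B=YGBB
After move 6 (U'): U=BOWG F=RYGG R=RWOW B=BRBB L=YGOO
After move 7 (F'): F=YGRG U=BORO R=WWYW D=GOYR L=YGOW
Query: B face = BRBB

Answer: B R B B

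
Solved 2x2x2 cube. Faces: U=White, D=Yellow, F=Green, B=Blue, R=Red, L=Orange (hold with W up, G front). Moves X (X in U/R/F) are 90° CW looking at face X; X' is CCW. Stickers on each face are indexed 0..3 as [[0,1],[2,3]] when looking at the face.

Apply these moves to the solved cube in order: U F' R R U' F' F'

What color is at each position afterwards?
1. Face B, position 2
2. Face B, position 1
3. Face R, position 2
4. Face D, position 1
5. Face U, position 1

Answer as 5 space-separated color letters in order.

After move 1 (U): U=WWWW F=RRGG R=BBRR B=OOBB L=GGOO
After move 2 (F'): F=RGRG U=WWBR R=YBYR D=GOYY L=GWOW
After move 3 (R): R=YYRB U=WGBG F=RORY D=GBYO B=ROWB
After move 4 (R): R=RYBY U=WOBY F=RBRO D=GWYR B=GOGB
After move 5 (U'): U=OYWB F=GWRO R=RBBY B=RYGB L=GOOW
After move 6 (F'): F=WOGR U=OYRB R=WBGY D=OWYR L=GBOW
After move 7 (F'): F=ORWG U=OYWG R=WBOY D=BWYR L=GBOR
Query 1: B[2] = G
Query 2: B[1] = Y
Query 3: R[2] = O
Query 4: D[1] = W
Query 5: U[1] = Y

Answer: G Y O W Y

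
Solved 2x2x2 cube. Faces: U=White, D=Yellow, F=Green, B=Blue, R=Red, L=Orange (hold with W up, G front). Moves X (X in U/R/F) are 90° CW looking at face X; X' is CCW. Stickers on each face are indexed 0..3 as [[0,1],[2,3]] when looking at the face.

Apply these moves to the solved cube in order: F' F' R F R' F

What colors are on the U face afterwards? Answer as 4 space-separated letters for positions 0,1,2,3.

After move 1 (F'): F=GGGG U=WWRR R=YRYR D=OOYY L=OWOW
After move 2 (F'): F=GGGG U=WWYY R=OROR D=WWYY L=OROR
After move 3 (R): R=OORR U=WGYG F=GWGY D=WBYB B=YBWB
After move 4 (F): F=GGYW U=WGRR R=YOGR D=ROYB L=OWOB
After move 5 (R'): R=ORYG U=WWRY F=GGYR D=RGYW B=BBOB
After move 6 (F): F=YGRG U=WWBW R=RRYG D=YOYW L=OROG
Query: U face = WWBW

Answer: W W B W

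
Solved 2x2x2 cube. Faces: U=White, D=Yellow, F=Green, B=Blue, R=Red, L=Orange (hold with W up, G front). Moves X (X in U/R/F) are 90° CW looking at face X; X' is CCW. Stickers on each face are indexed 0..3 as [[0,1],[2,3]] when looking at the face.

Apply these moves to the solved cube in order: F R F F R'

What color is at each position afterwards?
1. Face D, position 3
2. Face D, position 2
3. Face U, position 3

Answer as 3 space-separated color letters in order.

After move 1 (F): F=GGGG U=WWOO R=WRWR D=RRYY L=OYOY
After move 2 (R): R=WWRR U=WGOG F=GRGY D=RBYB B=OBWB
After move 3 (F): F=GGYR U=WGYY R=OWGR D=RWYB L=OROB
After move 4 (F): F=YGRG U=WGBR R=YWYR D=GOYB L=OROW
After move 5 (R'): R=WRYY U=WWBO F=YGRR D=GGYG B=BBOB
Query 1: D[3] = G
Query 2: D[2] = Y
Query 3: U[3] = O

Answer: G Y O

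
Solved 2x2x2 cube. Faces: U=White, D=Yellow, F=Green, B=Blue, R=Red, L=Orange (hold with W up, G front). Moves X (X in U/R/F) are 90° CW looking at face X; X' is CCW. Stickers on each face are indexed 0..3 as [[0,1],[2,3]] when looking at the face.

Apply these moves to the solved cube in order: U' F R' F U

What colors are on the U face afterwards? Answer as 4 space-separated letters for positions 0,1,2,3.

After move 1 (U'): U=WWWW F=OOGG R=GGRR B=RRBB L=BBOO
After move 2 (F): F=GOGO U=WWOB R=WGWR D=RGYY L=BYOY
After move 3 (R'): R=GRWW U=WBOR F=GWGB D=ROYO B=YRGB
After move 4 (F): F=GGBW U=WBYY R=ORRW D=WGYO L=BROO
After move 5 (U): U=YWYB F=ORBW R=YRRW B=BRGB L=GGOO
Query: U face = YWYB

Answer: Y W Y B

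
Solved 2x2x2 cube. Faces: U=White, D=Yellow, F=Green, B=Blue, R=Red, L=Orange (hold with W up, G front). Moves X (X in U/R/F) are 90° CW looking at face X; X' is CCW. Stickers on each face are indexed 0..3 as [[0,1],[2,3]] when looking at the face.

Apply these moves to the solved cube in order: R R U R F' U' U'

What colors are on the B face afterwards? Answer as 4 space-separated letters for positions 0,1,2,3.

After move 1 (R): R=RRRR U=WGWG F=GYGY D=YBYB B=WBWB
After move 2 (R): R=RRRR U=WYWY F=GBGB D=YWYW B=GBGB
After move 3 (U): U=WWYY F=RRGB R=GBRR B=OOGB L=GBOO
After move 4 (R): R=RGRB U=WRYB F=RWGW D=YGYO B=YOWB
After move 5 (F'): F=WWRG U=WRRR R=GGYB D=BOYO L=GBOY
After move 6 (U'): U=RRWR F=GBRG R=WWYB B=GGWB L=YOOY
After move 7 (U'): U=RRRW F=YORG R=GBYB B=WWWB L=GGOY
Query: B face = WWWB

Answer: W W W B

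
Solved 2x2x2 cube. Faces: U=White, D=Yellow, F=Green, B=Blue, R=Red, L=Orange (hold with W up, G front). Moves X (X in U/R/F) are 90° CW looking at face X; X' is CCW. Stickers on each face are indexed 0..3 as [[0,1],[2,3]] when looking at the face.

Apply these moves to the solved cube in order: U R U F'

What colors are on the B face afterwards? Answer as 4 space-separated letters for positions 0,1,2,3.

After move 1 (U): U=WWWW F=RRGG R=BBRR B=OOBB L=GGOO
After move 2 (R): R=RBRB U=WRWG F=RYGY D=YBYO B=WOWB
After move 3 (U): U=WWGR F=RBGY R=WORB B=GGWB L=RYOO
After move 4 (F'): F=BYRG U=WWWR R=BOYB D=YOYO L=RROG
Query: B face = GGWB

Answer: G G W B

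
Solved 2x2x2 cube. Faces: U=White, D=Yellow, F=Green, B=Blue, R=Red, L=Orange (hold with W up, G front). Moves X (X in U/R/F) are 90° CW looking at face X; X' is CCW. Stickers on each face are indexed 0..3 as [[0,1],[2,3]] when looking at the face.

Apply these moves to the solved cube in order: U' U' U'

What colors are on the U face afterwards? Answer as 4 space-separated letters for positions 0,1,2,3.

Answer: W W W W

Derivation:
After move 1 (U'): U=WWWW F=OOGG R=GGRR B=RRBB L=BBOO
After move 2 (U'): U=WWWW F=BBGG R=OORR B=GGBB L=RROO
After move 3 (U'): U=WWWW F=RRGG R=BBRR B=OOBB L=GGOO
Query: U face = WWWW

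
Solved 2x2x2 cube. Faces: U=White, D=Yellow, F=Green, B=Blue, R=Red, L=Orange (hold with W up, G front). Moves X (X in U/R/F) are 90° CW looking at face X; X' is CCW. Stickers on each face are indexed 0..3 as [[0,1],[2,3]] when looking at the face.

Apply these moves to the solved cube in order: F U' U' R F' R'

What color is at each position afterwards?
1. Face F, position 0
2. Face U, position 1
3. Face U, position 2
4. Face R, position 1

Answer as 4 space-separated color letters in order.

After move 1 (F): F=GGGG U=WWOO R=WRWR D=RRYY L=OYOY
After move 2 (U'): U=WOWO F=OYGG R=GGWR B=WRBB L=BBOY
After move 3 (U'): U=OOWW F=BBGG R=OYWR B=GGBB L=WROY
After move 4 (R): R=WORY U=OBWG F=BRGY D=RBYG B=WGOB
After move 5 (F'): F=RYBG U=OBWR R=BORY D=RYYG L=WGOW
After move 6 (R'): R=OYBR U=OOWW F=RBBR D=RYYG B=GGYB
Query 1: F[0] = R
Query 2: U[1] = O
Query 3: U[2] = W
Query 4: R[1] = Y

Answer: R O W Y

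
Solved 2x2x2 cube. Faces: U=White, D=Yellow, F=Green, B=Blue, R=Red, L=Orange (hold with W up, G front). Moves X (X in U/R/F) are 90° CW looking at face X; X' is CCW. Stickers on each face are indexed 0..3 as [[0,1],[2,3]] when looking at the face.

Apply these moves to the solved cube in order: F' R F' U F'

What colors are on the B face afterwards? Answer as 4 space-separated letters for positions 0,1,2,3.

Answer: O G W B

Derivation:
After move 1 (F'): F=GGGG U=WWRR R=YRYR D=OOYY L=OWOW
After move 2 (R): R=YYRR U=WGRG F=GOGY D=OBYB B=RBWB
After move 3 (F'): F=OYGG U=WGYR R=BYOR D=WWYB L=OGOR
After move 4 (U): U=YWRG F=BYGG R=RBOR B=OGWB L=OYOR
After move 5 (F'): F=YGBG U=YWRO R=WBWR D=YRYB L=OGOR
Query: B face = OGWB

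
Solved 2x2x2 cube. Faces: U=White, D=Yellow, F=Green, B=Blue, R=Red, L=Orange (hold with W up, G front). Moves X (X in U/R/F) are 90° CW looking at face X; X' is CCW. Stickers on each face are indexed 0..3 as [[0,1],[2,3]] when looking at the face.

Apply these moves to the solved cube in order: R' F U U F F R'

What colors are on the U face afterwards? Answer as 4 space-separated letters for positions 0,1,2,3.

Answer: O Y R G

Derivation:
After move 1 (R'): R=RRRR U=WBWB F=GWGW D=YGYG B=YBYB
After move 2 (F): F=GGWW U=WBOO R=WRBR D=RRYG L=OYOG
After move 3 (U): U=OWOB F=WRWW R=YBBR B=OYYB L=GGOG
After move 4 (U): U=OOBW F=YBWW R=OYBR B=GGYB L=WROG
After move 5 (F): F=WYWB U=OOGR R=BYWR D=BOYG L=WROR
After move 6 (F): F=WWBY U=OORR R=GYRR D=WBYG L=WBOO
After move 7 (R'): R=YRGR U=OYRG F=WOBR D=WWYY B=GGBB
Query: U face = OYRG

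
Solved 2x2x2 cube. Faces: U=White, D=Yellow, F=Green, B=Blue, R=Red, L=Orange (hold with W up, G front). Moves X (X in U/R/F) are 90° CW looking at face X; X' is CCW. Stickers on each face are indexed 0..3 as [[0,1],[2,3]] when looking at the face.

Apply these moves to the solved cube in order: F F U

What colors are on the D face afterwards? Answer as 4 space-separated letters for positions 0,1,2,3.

After move 1 (F): F=GGGG U=WWOO R=WRWR D=RRYY L=OYOY
After move 2 (F): F=GGGG U=WWYY R=OROR D=WWYY L=OROR
After move 3 (U): U=YWYW F=ORGG R=BBOR B=ORBB L=GGOR
Query: D face = WWYY

Answer: W W Y Y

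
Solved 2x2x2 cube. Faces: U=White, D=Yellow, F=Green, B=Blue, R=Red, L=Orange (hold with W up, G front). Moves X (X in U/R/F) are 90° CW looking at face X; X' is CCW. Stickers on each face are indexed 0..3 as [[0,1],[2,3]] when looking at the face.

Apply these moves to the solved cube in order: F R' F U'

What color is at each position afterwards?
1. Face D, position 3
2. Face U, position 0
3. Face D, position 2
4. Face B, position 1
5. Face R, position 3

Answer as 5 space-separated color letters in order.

Answer: G B Y R W

Derivation:
After move 1 (F): F=GGGG U=WWOO R=WRWR D=RRYY L=OYOY
After move 2 (R'): R=RRWW U=WBOB F=GWGO D=RGYG B=YBRB
After move 3 (F): F=GGOW U=WBYY R=ORBW D=WRYG L=OROG
After move 4 (U'): U=BYWY F=OROW R=GGBW B=ORRB L=YBOG
Query 1: D[3] = G
Query 2: U[0] = B
Query 3: D[2] = Y
Query 4: B[1] = R
Query 5: R[3] = W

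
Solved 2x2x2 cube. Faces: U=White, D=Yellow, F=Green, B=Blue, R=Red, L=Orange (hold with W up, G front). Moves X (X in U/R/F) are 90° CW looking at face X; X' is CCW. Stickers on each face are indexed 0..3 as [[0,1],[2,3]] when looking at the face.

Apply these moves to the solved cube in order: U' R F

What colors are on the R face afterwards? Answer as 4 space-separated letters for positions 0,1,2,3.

Answer: W G G G

Derivation:
After move 1 (U'): U=WWWW F=OOGG R=GGRR B=RRBB L=BBOO
After move 2 (R): R=RGRG U=WOWG F=OYGY D=YBYR B=WRWB
After move 3 (F): F=GOYY U=WOOB R=WGGG D=RRYR L=BYOB
Query: R face = WGGG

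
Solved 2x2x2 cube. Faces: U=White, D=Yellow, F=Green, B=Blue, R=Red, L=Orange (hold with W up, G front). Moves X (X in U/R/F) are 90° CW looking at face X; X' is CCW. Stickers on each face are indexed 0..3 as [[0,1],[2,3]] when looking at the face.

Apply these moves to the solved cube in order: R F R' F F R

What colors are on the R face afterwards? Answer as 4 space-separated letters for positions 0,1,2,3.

Answer: Y B G R

Derivation:
After move 1 (R): R=RRRR U=WGWG F=GYGY D=YBYB B=WBWB
After move 2 (F): F=GGYY U=WGOO R=WRGR D=RRYB L=OYOB
After move 3 (R'): R=RRWG U=WWOW F=GGYO D=RGYY B=BBRB
After move 4 (F): F=YGOG U=WWBY R=ORWG D=WRYY L=OROG
After move 5 (F): F=OYGG U=WWGR R=BRYG D=WOYY L=OWOR
After move 6 (R): R=YBGR U=WYGG F=OOGY D=WRYB B=RBWB
Query: R face = YBGR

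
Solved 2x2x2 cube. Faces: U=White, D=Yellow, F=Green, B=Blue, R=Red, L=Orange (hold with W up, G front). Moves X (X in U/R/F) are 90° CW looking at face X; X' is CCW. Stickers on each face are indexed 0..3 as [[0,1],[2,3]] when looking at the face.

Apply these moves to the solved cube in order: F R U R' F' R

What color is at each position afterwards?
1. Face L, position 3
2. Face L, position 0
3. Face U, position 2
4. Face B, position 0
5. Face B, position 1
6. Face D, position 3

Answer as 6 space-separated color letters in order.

Answer: G G B O Y B

Derivation:
After move 1 (F): F=GGGG U=WWOO R=WRWR D=RRYY L=OYOY
After move 2 (R): R=WWRR U=WGOG F=GRGY D=RBYB B=OBWB
After move 3 (U): U=OWGG F=WWGY R=OBRR B=OYWB L=GROY
After move 4 (R'): R=BROR U=OWGO F=WWGG D=RWYY B=BYBB
After move 5 (F'): F=WGWG U=OWBO R=WRRR D=RYYY L=GOOG
After move 6 (R): R=RWRR U=OGBG F=WYWY D=RBYB B=OYWB
Query 1: L[3] = G
Query 2: L[0] = G
Query 3: U[2] = B
Query 4: B[0] = O
Query 5: B[1] = Y
Query 6: D[3] = B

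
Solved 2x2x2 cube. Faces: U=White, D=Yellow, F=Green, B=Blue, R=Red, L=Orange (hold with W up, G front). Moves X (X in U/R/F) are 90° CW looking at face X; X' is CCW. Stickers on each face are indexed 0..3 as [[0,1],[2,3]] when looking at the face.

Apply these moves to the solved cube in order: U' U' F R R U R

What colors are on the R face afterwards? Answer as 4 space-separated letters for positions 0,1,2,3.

Answer: O B W G

Derivation:
After move 1 (U'): U=WWWW F=OOGG R=GGRR B=RRBB L=BBOO
After move 2 (U'): U=WWWW F=BBGG R=OORR B=GGBB L=RROO
After move 3 (F): F=GBGB U=WWOR R=WOWR D=ROYY L=RYOY
After move 4 (R): R=WWRO U=WBOB F=GOGY D=RBYG B=RGWB
After move 5 (R): R=RWOW U=WOOY F=GBGG D=RWYR B=BGBB
After move 6 (U): U=OWYO F=RWGG R=BGOW B=RYBB L=GBOY
After move 7 (R): R=OBWG U=OWYG F=RWGR D=RBYR B=OYWB
Query: R face = OBWG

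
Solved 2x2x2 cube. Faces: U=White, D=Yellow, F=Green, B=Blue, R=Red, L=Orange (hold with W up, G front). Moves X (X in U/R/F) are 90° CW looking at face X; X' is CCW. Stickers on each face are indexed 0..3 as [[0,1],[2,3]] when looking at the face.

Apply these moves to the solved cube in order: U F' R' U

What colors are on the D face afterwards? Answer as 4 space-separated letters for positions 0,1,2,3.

Answer: G G Y G

Derivation:
After move 1 (U): U=WWWW F=RRGG R=BBRR B=OOBB L=GGOO
After move 2 (F'): F=RGRG U=WWBR R=YBYR D=GOYY L=GWOW
After move 3 (R'): R=BRYY U=WBBO F=RWRR D=GGYG B=YOOB
After move 4 (U): U=BWOB F=BRRR R=YOYY B=GWOB L=RWOW
Query: D face = GGYG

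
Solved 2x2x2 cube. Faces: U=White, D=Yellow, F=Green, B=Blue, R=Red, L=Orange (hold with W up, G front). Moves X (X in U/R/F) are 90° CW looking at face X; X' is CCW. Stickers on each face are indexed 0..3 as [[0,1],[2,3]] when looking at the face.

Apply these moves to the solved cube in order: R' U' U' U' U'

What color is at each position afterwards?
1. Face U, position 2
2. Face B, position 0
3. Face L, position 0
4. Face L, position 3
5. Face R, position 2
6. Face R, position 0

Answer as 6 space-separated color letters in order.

After move 1 (R'): R=RRRR U=WBWB F=GWGW D=YGYG B=YBYB
After move 2 (U'): U=BBWW F=OOGW R=GWRR B=RRYB L=YBOO
After move 3 (U'): U=BWBW F=YBGW R=OORR B=GWYB L=RROO
After move 4 (U'): U=WWBB F=RRGW R=YBRR B=OOYB L=GWOO
After move 5 (U'): U=WBWB F=GWGW R=RRRR B=YBYB L=OOOO
Query 1: U[2] = W
Query 2: B[0] = Y
Query 3: L[0] = O
Query 4: L[3] = O
Query 5: R[2] = R
Query 6: R[0] = R

Answer: W Y O O R R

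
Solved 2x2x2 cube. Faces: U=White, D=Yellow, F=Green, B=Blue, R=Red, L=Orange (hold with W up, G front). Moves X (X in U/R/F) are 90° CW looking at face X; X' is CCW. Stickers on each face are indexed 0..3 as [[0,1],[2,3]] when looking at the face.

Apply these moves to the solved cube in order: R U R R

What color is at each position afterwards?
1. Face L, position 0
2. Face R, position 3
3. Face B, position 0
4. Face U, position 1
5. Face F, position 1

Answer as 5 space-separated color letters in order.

Answer: G W Y B W

Derivation:
After move 1 (R): R=RRRR U=WGWG F=GYGY D=YBYB B=WBWB
After move 2 (U): U=WWGG F=RRGY R=WBRR B=OOWB L=GYOO
After move 3 (R): R=RWRB U=WRGY F=RBGB D=YWYO B=GOWB
After move 4 (R): R=RRBW U=WBGB F=RWGO D=YWYG B=YORB
Query 1: L[0] = G
Query 2: R[3] = W
Query 3: B[0] = Y
Query 4: U[1] = B
Query 5: F[1] = W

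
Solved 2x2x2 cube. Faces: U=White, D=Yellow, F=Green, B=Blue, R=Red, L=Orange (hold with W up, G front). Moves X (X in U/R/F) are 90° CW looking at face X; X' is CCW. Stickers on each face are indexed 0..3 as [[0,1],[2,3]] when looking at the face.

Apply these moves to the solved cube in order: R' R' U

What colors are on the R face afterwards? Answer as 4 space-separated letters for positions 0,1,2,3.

Answer: G B R R

Derivation:
After move 1 (R'): R=RRRR U=WBWB F=GWGW D=YGYG B=YBYB
After move 2 (R'): R=RRRR U=WYWY F=GBGB D=YWYW B=GBGB
After move 3 (U): U=WWYY F=RRGB R=GBRR B=OOGB L=GBOO
Query: R face = GBRR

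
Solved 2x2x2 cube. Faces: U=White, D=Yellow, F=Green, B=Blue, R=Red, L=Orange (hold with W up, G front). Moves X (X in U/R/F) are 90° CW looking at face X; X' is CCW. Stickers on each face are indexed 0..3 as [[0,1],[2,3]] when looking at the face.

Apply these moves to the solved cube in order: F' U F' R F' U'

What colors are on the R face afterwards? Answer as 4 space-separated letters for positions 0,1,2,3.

After move 1 (F'): F=GGGG U=WWRR R=YRYR D=OOYY L=OWOW
After move 2 (U): U=RWRW F=YRGG R=BBYR B=OWBB L=GGOW
After move 3 (F'): F=RGYG U=RWBY R=OBOR D=GWYY L=GWOR
After move 4 (R): R=OORB U=RGBG F=RWYY D=GBYO B=YWWB
After move 5 (F'): F=WYRY U=RGOR R=BOGB D=WRYO L=GGOB
After move 6 (U'): U=GRRO F=GGRY R=WYGB B=BOWB L=YWOB
Query: R face = WYGB

Answer: W Y G B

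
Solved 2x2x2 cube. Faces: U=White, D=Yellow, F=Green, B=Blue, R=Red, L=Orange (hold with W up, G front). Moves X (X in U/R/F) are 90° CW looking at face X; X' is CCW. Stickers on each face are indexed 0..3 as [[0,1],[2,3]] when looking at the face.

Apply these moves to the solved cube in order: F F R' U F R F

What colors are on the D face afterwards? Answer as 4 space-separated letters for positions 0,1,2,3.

Answer: O B Y O

Derivation:
After move 1 (F): F=GGGG U=WWOO R=WRWR D=RRYY L=OYOY
After move 2 (F): F=GGGG U=WWYY R=OROR D=WWYY L=OROR
After move 3 (R'): R=RROO U=WBYB F=GWGY D=WGYG B=YBWB
After move 4 (U): U=YWBB F=RRGY R=YBOO B=ORWB L=GWOR
After move 5 (F): F=GRYR U=YWRW R=BBBO D=OYYG L=GWOG
After move 6 (R): R=BBOB U=YRRR F=GYYG D=OWYO B=WRWB
After move 7 (F): F=YGGY U=YRGW R=RBRB D=OBYO L=GOOW
Query: D face = OBYO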